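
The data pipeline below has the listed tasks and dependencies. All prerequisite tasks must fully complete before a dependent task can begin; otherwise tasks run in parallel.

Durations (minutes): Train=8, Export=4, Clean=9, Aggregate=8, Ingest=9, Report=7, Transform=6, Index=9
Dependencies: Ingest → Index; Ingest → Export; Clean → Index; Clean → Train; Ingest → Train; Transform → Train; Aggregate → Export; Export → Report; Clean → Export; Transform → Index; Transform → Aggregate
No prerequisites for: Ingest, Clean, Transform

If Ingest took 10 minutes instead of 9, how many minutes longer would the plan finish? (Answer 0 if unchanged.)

Baseline: Transform→Aggregate→Export→Report = 6+8+4+7 = 25 → 25 minutes.
The longest path through Ingest is only 20 minutes, so Ingest has float 5.
That remains the longest chain; total 25 minutes.
Change in finish: 25 − 25 = +0 minutes.

0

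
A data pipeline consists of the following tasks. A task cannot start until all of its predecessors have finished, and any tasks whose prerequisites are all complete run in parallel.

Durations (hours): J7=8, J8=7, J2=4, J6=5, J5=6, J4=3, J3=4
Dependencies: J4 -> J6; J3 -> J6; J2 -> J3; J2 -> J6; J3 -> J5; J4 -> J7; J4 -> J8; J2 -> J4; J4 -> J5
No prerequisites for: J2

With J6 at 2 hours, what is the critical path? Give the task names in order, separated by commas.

J2, J4, J7

Critical path before the change: J2→J4→J7 = 4+3+8 = 15 giving 15 hours.
J6 is off the critical path — its longest chain is 13 hours, giving 2 of slack.
The critical path is still J2→J4→J7; finish is now 15 hours.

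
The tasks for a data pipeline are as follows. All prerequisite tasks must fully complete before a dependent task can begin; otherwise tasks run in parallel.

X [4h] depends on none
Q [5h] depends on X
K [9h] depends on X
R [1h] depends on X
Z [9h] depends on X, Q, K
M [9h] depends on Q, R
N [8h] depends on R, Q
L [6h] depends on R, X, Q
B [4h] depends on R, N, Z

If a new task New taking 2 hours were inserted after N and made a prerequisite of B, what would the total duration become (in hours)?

Originally the job takes 26 hours.
With New inserted, B now waits for max(R, N, Z, New).
New critical path: X→K→Z→B = 4+9+9+4 = 26 ⇒ 26 hours.

26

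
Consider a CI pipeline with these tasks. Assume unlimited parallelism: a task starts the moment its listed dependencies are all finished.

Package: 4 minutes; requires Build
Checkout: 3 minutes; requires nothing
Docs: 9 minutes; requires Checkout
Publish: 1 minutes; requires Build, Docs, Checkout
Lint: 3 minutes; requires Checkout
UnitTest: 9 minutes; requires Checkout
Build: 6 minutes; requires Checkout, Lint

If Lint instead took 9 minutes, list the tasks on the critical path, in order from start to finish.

Checkout, Lint, Build, Package

The binding path is Checkout→Lint→Build→Package = 3+3+6+4 = 16; finish at 16 minutes.
Lint lies on that path, so at 9 minutes the path becomes 22 minutes.
No other chain overtakes it, so the finish is 22 minutes.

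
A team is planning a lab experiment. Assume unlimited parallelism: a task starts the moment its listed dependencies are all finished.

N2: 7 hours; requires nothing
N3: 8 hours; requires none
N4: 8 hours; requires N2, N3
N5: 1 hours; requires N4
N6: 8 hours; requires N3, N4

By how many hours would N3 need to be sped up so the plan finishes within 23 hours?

Current finish: 24 hours; target: 23.
N3 is on every critical path, so each hour cut from N3 cuts the finish by one (this holds down to a finish of 23).
Need 24 − 23 = 1 hour off N3 → N3 becomes 7 hours, finish becomes 23.

1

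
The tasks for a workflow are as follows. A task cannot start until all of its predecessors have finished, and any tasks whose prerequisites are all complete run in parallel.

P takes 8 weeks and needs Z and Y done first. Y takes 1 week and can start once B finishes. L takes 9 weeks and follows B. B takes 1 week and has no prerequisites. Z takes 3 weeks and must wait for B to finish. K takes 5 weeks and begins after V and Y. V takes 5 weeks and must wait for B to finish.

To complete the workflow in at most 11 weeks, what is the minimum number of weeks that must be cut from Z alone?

Current finish: 12 weeks; target: 11.
Z is on every critical path, so each week cut from Z cuts the finish by one (this holds down to a finish of 11).
Need 12 − 11 = 1 week off Z → Z becomes 2 weeks, finish becomes 11.

1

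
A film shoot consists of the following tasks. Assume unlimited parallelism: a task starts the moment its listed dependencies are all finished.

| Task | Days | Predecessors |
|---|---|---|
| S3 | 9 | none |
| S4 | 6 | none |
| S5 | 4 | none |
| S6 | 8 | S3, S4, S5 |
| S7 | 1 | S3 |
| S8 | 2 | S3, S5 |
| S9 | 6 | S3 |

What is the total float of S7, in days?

7

The longest chain is S3→S6 = 9+8 = 17; overall finish 17 days.
The longest chain containing S7 totals 10 days.
Float = 17 − 10 = 7.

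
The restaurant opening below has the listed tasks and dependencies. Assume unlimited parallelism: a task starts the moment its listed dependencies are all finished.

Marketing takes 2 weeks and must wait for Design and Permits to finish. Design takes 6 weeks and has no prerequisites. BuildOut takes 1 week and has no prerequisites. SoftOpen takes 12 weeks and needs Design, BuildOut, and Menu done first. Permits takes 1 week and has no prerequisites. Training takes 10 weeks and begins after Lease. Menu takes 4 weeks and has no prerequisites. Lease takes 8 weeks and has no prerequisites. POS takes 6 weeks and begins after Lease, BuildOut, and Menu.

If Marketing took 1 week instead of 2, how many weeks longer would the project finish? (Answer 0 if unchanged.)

Actual critical path: Lease→Training = 8+10 = 18 ⇒ 18 weeks.
The longest path through Marketing is only 8 weeks, so Marketing has float 10.
No other chain overtakes it, so the finish is 18 weeks.
Change in finish: 18 − 18 = +0 weeks.

0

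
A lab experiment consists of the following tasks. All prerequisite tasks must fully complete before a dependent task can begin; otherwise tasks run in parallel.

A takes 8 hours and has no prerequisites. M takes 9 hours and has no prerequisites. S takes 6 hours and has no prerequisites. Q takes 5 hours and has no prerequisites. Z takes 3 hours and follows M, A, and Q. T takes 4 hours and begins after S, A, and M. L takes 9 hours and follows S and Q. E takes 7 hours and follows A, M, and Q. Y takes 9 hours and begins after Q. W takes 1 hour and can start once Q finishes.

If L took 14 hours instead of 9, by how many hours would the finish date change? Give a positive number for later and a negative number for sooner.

4

Actual critical path: M→E = 9+7 = 16 ⇒ 16 hours.
The longest path through L is only 15 hours, so L has float 1.
New critical path: S→L = 6+14 = 20 ⇒ 20 hours.
Change in finish: 20 − 16 = +4 hours.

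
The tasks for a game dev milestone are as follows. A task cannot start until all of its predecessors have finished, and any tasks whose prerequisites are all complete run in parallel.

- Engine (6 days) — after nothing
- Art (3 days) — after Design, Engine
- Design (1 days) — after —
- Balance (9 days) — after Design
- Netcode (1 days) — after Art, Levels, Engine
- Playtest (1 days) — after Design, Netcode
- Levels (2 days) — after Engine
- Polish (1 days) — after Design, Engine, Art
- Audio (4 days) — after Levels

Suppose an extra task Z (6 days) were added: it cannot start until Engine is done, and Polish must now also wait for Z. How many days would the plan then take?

13

Originally the plan takes 12 days.
With Z inserted, Polish now waits for max(Design, Engine, Art, Z).
New critical path: Engine→Z→Polish = 6+6+1 = 13 ⇒ 13 days.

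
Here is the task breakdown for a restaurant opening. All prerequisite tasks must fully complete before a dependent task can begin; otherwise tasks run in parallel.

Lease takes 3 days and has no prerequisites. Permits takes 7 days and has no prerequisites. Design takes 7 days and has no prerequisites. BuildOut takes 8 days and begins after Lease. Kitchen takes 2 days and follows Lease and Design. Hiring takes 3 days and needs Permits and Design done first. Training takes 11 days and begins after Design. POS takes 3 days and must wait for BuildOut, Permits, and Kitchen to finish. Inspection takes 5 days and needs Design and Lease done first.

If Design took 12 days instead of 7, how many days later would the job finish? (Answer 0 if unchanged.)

Critical path before the change: Design→Training = 7+11 = 18 giving 18 days.
Design lies on that path, so at 12 days the path becomes 23 days.
No other chain overtakes it, so the finish is 23 days.
Change in finish: 23 − 18 = +5 days.

5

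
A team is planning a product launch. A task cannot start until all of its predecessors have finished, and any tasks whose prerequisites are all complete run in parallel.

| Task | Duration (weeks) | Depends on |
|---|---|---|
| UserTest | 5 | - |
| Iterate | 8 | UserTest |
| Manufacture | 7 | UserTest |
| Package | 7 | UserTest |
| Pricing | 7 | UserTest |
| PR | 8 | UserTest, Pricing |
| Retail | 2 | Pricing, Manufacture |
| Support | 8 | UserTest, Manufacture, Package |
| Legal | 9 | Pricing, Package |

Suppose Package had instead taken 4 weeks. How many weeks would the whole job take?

Baseline: UserTest→Package→Legal = 5+7+9 = 21 → 21 weeks.
Since Package is critical, the -3 change carries straight to that chain (now 18 weeks).
New critical path: UserTest→Pricing→Legal = 5+7+9 = 21 ⇒ 21 weeks.

21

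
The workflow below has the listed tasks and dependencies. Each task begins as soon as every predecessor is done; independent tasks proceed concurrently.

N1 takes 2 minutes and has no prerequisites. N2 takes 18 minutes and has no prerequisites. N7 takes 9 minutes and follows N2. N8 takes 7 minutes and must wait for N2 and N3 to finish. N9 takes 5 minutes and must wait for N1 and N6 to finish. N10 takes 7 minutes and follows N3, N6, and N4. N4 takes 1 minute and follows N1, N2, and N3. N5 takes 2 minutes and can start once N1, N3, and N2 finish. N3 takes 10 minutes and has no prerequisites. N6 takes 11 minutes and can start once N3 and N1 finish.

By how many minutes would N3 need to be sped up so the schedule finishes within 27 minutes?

1

Current finish: 28 minutes; target: 27.
N3 is on every critical path, so each minute cut from N3 cuts the finish by one (this holds down to a finish of 27).
Need 28 − 27 = 1 minute off N3 → N3 becomes 9 minutes, finish becomes 27.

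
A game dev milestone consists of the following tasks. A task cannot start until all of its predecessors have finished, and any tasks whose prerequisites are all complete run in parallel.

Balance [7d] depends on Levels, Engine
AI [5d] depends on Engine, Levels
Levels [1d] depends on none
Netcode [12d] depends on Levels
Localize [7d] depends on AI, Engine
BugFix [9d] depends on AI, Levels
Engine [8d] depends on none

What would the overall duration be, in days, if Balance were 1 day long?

Baseline: Engine→AI→BugFix = 8+5+9 = 22 → 22 days.
Balance is off the critical path — its longest chain is 15 days, giving 7 of slack.
That remains the longest chain; total 22 days.

22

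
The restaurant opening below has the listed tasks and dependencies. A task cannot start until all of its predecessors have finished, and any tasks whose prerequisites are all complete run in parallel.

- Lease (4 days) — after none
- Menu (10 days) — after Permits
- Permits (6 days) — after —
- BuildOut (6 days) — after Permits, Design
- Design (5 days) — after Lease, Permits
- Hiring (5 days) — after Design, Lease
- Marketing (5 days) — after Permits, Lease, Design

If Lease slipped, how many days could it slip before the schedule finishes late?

Permits→Design→BuildOut = 6+5+6 = 17 sets the makespan at 17 days.
The longest chain containing Lease totals 15 days.
Float = 17 − 15 = 2.

2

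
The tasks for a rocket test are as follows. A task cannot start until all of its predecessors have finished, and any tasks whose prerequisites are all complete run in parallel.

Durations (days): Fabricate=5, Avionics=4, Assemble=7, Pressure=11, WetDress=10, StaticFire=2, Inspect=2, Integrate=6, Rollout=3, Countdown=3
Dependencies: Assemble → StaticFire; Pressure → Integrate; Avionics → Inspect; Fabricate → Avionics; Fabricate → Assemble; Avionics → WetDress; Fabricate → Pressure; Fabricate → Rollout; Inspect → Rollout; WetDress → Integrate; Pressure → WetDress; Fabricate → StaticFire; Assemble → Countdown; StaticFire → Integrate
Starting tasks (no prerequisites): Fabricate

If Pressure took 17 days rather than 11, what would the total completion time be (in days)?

38

Actual critical path: Fabricate→Pressure→WetDress→Integrate = 5+11+10+6 = 32 ⇒ 32 days.
Since Pressure is critical, the +6 change carries straight to that chain (now 38 days).
That remains the longest chain; total 38 days.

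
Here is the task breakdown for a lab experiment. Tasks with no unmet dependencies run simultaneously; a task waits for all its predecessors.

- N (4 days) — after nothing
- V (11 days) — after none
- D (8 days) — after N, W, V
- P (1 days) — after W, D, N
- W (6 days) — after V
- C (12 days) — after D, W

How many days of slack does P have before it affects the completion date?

11

Critical path: V→W→D→C = 11+6+8+12 = 37, so the finish is 37 days.
Longest path through P: 26 days (earliest finish 26, latest finish 37).
So P can slip 37 − 26 = 11 days.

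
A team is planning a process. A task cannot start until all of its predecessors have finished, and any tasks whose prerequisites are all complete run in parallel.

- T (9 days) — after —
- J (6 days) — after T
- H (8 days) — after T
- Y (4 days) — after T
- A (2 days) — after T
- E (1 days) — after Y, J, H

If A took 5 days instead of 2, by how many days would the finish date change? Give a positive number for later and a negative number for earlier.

0

As given, the longest chain is T→H→E = 9+8+1 = 18, so the finish is 18 days.
A has 7 days of float (longest path through it is 11).
The critical path is still T→H→E; finish is now 18 days.
Change in finish: 18 − 18 = +0 days.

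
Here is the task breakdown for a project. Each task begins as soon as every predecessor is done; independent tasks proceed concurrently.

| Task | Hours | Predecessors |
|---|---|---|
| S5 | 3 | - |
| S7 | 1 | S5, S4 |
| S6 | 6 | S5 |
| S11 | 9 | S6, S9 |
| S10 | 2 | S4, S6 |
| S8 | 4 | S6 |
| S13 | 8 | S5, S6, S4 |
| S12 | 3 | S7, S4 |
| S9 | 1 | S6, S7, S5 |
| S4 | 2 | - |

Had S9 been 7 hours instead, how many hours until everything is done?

25

The binding path is S5→S6→S9→S11 = 3+6+1+9 = 19; finish at 19 hours.
S9 is on the critical path; changing it to 7 makes that path 25 hours.
That remains the longest chain; total 25 hours.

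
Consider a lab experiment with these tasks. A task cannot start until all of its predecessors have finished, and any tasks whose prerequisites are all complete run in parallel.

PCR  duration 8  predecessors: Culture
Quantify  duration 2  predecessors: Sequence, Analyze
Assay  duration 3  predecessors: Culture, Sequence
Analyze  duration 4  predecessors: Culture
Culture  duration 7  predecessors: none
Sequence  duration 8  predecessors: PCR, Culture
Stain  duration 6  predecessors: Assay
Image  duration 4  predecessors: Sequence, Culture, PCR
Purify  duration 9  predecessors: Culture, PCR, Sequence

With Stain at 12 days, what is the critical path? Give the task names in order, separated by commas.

As given, the longest chain is Culture→PCR→Sequence→Assay→Stain = 7+8+8+3+6 = 32, so the finish is 32 days.
Stain lies on that path, so at 12 days the path becomes 38 days.
That remains the longest chain; total 38 days.

Culture, PCR, Sequence, Assay, Stain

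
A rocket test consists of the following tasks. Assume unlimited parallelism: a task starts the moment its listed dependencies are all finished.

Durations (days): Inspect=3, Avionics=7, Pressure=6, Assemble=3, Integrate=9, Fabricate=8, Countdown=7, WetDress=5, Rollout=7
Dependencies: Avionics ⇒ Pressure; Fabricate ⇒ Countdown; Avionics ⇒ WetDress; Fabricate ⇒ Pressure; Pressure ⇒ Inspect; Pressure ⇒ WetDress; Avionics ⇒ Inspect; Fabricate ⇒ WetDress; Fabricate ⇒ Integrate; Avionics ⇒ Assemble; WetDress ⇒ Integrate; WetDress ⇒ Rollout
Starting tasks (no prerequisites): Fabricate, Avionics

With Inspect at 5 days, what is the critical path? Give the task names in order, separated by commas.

Fabricate, Pressure, WetDress, Integrate

The binding path is Fabricate→Pressure→WetDress→Integrate = 8+6+5+9 = 28; finish at 28 days.
Inspect has 11 days of float (longest path through it is 17).
No other chain overtakes it, so the finish is 28 days.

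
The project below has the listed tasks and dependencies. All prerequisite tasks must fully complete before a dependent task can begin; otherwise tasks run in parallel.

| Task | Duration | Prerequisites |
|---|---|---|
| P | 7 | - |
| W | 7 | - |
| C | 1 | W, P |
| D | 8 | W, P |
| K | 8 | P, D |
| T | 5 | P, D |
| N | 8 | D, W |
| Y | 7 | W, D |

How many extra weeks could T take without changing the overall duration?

P→D→K = 7+8+8 = 23 sets the makespan at 23 weeks.
T finishes as early as 20 and must finish by 23.
Slack of T = 18 − 15 = 3 weeks.

3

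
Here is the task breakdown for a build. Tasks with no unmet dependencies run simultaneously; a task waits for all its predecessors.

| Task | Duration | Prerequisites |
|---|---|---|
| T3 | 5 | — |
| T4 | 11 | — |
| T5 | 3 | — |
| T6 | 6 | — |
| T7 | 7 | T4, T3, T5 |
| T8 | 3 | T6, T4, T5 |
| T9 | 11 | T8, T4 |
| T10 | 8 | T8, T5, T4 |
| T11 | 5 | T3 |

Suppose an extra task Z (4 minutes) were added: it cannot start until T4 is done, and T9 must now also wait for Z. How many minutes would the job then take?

Originally the job takes 25 minutes.
With Z inserted, T9 now waits for max(T8, T4, Z).
New critical path: T4→Z→T9 = 11+4+11 = 26 ⇒ 26 minutes.

26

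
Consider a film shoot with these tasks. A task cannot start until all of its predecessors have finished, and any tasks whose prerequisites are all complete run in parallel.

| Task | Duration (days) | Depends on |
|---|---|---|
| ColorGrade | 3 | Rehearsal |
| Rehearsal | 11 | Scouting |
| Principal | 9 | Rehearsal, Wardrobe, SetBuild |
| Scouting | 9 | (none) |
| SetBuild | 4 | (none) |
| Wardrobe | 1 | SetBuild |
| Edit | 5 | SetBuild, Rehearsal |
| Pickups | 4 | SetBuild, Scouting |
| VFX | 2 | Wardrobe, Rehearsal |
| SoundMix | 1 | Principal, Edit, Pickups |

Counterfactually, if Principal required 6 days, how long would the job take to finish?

The binding path is Scouting→Rehearsal→Principal→SoundMix = 9+11+9+1 = 30; finish at 30 days.
Since Principal is critical, the -3 change carries straight to that chain (now 27 days).
The critical path is still Scouting→Rehearsal→Principal→SoundMix; finish is now 27 days.

27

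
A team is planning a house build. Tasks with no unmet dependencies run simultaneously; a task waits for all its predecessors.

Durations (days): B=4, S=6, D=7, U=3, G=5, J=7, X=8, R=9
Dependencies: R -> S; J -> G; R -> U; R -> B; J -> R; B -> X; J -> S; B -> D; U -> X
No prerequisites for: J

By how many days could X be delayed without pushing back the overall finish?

The longest chain is J→R→B→X = 7+9+4+8 = 28; overall finish 28 days.
The longest chain containing X totals 28 days.
Float = 28 − 28 = 0.

0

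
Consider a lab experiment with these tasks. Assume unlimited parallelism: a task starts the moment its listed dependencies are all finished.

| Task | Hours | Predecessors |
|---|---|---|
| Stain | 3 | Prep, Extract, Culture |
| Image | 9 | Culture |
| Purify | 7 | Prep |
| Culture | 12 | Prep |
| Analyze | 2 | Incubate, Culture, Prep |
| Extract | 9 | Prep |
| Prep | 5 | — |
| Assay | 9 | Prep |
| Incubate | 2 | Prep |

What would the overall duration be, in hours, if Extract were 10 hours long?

26

The binding path is Prep→Culture→Image = 5+12+9 = 26; finish at 26 hours.
The longest path through Extract is only 17 hours, so Extract has float 9.
No other chain overtakes it, so the finish is 26 hours.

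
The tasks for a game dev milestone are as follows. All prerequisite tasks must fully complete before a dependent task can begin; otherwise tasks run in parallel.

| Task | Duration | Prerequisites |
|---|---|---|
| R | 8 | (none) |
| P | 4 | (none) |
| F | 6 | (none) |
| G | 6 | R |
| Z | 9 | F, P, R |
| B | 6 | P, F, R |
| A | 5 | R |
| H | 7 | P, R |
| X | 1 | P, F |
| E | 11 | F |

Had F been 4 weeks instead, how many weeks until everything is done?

17

Baseline: F→E = 6+11 = 17 → 17 weeks.
Since F is critical, the -2 change carries straight to that chain (now 15 weeks).
The binding chain switches to R→Z = 8+9 = 17; finish 17 weeks.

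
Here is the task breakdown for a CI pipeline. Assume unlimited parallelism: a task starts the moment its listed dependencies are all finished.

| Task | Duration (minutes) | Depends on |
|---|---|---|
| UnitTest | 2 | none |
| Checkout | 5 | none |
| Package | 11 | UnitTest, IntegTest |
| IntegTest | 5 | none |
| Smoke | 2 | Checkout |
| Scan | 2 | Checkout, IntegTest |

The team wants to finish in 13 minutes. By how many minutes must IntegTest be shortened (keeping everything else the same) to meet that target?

Current finish: 16 minutes; target: 13.
IntegTest is on every critical path, so each minute cut from IntegTest cuts the finish by one (this holds down to a finish of 13).
Need 16 − 13 = 3 minutes off IntegTest → IntegTest becomes 2 minutes, finish becomes 13.

3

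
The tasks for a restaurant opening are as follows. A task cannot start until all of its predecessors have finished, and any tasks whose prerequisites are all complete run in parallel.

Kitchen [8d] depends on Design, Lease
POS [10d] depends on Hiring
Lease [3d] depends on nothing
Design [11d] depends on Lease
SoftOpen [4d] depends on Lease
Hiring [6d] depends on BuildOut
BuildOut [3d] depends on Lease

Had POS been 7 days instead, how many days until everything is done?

The binding path is Lease→BuildOut→Hiring→POS = 3+3+6+10 = 22; finish at 22 days.
Since POS is critical, the -3 change carries straight to that chain (now 19 days).
The binding chain switches to Lease→Design→Kitchen = 3+11+8 = 22; finish 22 days.

22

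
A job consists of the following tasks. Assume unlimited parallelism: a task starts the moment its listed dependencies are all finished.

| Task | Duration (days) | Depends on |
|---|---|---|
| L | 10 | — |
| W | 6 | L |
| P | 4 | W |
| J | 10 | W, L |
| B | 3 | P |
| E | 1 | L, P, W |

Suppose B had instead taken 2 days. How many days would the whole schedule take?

26

Baseline: L→W→J = 10+6+10 = 26 → 26 days.
B is off the critical path — its longest chain is 23 days, giving 3 of slack.
No other chain overtakes it, so the finish is 26 days.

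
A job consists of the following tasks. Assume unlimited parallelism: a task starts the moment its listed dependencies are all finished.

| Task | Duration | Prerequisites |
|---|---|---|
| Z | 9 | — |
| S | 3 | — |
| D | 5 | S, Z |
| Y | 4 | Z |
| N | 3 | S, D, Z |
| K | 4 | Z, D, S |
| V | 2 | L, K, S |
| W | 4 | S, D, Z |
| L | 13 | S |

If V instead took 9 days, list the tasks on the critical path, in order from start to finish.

Critical path before the change: Z→D→K→V = 9+5+4+2 = 20 giving 20 days.
V is on the critical path; changing it to 9 makes that path 27 days.
The critical path is still Z→D→K→V; finish is now 27 days.

Z, D, K, V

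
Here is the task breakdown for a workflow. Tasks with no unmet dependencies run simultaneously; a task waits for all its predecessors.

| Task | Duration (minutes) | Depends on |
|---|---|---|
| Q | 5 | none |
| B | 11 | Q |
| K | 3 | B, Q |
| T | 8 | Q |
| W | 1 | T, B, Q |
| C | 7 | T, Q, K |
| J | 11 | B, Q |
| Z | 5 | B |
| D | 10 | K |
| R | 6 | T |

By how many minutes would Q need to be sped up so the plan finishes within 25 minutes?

4

Current finish: 29 minutes; target: 25.
Q is on every critical path, so each minute cut from Q cuts the finish by one (this holds down to a finish of 25).
Need 29 − 25 = 4 minutes off Q → Q becomes 1 minute, finish becomes 25.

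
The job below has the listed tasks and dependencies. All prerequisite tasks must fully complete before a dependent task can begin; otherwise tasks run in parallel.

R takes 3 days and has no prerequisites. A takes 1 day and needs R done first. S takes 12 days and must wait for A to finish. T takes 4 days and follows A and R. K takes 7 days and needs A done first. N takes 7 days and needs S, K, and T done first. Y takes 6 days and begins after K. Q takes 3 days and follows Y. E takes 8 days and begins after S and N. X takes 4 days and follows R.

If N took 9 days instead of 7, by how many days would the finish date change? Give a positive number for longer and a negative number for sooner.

2

The binding path is R→A→S→N→E = 3+1+12+7+8 = 31; finish at 31 days.
N lies on that path, so at 9 days the path becomes 33 days.
That remains the longest chain; total 33 days.
Change in finish: 33 − 31 = +2 days.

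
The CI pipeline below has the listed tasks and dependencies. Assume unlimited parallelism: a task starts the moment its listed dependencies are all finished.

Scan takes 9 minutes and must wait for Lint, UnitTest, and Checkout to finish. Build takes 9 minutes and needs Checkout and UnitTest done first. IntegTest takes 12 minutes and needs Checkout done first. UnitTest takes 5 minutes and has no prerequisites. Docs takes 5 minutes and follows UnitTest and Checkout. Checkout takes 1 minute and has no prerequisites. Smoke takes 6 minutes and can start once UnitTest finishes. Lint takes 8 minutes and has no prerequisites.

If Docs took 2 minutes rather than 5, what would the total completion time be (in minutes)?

17

Baseline: Lint→Scan = 8+9 = 17 → 17 minutes.
Docs is off the critical path — its longest chain is 10 minutes, giving 7 of slack.
That remains the longest chain; total 17 minutes.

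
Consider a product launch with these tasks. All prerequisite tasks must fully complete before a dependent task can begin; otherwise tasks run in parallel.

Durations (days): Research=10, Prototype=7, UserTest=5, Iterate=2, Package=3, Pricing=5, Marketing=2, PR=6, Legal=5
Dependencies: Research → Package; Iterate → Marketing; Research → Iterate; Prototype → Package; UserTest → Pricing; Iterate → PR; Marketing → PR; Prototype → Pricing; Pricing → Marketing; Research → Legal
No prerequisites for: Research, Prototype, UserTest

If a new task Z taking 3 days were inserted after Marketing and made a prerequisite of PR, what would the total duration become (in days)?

Originally the project takes 20 days.
With Z inserted, PR now waits for max(Iterate, Marketing, Z).
New critical path: Research→Iterate→Marketing→Z→PR = 10+2+2+3+6 = 23 ⇒ 23 days.

23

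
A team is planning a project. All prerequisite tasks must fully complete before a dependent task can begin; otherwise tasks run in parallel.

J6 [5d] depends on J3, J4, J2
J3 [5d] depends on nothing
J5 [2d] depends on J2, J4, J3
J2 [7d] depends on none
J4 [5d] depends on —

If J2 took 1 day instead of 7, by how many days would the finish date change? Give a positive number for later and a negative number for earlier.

-2

Baseline: J2→J6 = 7+5 = 12 → 12 days.
J2 is on the critical path; changing it to 1 makes that path 6 days.
New critical path: J3→J6 = 5+5 = 10 ⇒ 10 days.
Change in finish: 10 − 12 = -2 days.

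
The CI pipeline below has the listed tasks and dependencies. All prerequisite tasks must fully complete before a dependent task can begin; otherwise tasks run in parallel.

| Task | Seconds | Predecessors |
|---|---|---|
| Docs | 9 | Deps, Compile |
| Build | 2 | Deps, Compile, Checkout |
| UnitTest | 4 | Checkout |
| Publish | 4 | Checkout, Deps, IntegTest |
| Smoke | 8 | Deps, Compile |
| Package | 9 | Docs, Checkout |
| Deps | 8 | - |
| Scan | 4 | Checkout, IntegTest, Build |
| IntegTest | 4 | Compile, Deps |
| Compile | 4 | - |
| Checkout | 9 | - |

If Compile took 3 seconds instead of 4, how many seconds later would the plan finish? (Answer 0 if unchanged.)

The binding path is Deps→Docs→Package = 8+9+9 = 26; finish at 26 seconds.
The longest path through Compile is only 22 seconds, so Compile has float 4.
No other chain overtakes it, so the finish is 26 seconds.
Change in finish: 26 − 26 = +0 seconds.

0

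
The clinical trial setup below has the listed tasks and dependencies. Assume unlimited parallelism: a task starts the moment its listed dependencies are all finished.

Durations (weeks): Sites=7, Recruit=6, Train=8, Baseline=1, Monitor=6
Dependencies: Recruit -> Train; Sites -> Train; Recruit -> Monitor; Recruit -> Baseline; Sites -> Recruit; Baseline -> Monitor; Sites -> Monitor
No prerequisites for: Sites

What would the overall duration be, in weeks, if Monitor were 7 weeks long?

21

Critical path before the change: Sites→Recruit→Train = 7+6+8 = 21 giving 21 weeks.
Monitor has 1 week of float (longest path through it is 20).
That remains the longest chain; total 21 weeks.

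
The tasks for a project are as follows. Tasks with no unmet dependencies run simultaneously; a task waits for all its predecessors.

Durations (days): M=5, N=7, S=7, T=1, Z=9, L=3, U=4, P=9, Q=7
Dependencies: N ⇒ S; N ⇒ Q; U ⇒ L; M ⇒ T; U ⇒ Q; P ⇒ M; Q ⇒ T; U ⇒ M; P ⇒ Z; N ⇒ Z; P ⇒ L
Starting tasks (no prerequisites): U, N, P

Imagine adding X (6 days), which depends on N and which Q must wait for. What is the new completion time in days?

Originally the project takes 18 days.
With X inserted, Q now waits for max(U, N, X).
New critical path: N→X→Q→T = 7+6+7+1 = 21 ⇒ 21 days.

21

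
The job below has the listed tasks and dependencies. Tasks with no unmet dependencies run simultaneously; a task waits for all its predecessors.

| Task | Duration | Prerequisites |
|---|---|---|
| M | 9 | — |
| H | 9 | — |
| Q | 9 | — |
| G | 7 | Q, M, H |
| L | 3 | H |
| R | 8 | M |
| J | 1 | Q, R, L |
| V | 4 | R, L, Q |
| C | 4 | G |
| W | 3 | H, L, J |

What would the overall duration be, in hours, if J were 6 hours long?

26

As given, the longest chain is M→R→J→W = 9+8+1+3 = 21, so the finish is 21 hours.
J is on the critical path; changing it to 6 makes that path 26 hours.
No other chain overtakes it, so the finish is 26 hours.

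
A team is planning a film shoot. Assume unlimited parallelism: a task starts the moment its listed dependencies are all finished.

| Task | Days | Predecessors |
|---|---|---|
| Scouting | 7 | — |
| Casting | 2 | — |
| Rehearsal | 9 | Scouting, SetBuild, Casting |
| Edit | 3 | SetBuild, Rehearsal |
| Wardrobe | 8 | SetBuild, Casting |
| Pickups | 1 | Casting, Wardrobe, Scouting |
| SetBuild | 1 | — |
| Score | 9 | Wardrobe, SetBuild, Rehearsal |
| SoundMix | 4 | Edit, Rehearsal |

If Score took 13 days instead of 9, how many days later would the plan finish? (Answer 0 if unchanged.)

4

As given, the longest chain is Scouting→Rehearsal→Score = 7+9+9 = 25, so the finish is 25 days.
Since Score is critical, the +4 change carries straight to that chain (now 29 days).
The critical path is still Scouting→Rehearsal→Score; finish is now 29 days.
Change in finish: 29 − 25 = +4 days.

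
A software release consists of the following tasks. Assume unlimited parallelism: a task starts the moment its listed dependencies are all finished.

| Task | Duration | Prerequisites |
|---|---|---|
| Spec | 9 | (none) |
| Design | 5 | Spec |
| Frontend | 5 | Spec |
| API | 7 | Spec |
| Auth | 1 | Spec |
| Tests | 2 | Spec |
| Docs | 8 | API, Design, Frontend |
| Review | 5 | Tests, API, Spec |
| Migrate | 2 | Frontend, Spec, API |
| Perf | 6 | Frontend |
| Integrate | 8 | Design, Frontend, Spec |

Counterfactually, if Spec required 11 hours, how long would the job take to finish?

As given, the longest chain is Spec→API→Docs = 9+7+8 = 24, so the finish is 24 hours.
Since Spec is critical, the +2 change carries straight to that chain (now 26 hours).
The critical path is still Spec→API→Docs; finish is now 26 hours.

26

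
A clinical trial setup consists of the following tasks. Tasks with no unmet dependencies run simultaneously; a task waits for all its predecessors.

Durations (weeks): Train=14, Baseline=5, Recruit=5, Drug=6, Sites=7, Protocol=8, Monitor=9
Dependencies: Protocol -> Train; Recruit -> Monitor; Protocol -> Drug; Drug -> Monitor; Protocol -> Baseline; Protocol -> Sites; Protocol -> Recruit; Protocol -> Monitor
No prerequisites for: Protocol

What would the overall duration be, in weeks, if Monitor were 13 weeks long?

Actual critical path: Protocol→Drug→Monitor = 8+6+9 = 23 ⇒ 23 weeks.
Since Monitor is critical, the +4 change carries straight to that chain (now 27 weeks).
The critical path is still Protocol→Drug→Monitor; finish is now 27 weeks.

27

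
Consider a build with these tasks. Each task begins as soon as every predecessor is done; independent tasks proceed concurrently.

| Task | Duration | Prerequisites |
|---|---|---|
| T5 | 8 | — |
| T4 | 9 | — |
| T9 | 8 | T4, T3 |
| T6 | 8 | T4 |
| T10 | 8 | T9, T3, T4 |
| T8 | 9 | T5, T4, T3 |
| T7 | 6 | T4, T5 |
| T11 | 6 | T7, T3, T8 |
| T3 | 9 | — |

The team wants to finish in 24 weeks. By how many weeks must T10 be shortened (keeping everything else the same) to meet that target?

1

Current finish: 25 weeks; target: 24.
T10 is on every critical path, so each week cut from T10 cuts the finish by one (this holds down to a finish of 24).
Need 25 − 24 = 1 week off T10 → T10 becomes 7 weeks, finish becomes 24.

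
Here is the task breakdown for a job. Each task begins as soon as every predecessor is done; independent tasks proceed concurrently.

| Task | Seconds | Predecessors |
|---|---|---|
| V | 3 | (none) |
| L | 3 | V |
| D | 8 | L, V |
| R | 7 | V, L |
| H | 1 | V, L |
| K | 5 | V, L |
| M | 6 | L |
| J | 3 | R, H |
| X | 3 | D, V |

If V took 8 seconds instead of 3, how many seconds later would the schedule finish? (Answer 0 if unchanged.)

The binding path is V→L→D→X = 3+3+8+3 = 17; finish at 17 seconds.
V is on the critical path; changing it to 8 makes that path 22 seconds.
That remains the longest chain; total 22 seconds.
Change in finish: 22 − 17 = +5 seconds.

5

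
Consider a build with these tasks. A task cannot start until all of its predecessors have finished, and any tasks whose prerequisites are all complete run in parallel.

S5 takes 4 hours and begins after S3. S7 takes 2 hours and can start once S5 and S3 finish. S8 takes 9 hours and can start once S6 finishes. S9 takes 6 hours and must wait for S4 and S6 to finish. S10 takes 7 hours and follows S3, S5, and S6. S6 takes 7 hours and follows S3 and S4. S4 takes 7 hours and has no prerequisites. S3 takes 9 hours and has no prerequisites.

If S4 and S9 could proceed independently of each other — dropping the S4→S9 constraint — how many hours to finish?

With the dependency in place, S3→S6→S8 = 9+7+9 = 25 sets the finish at 25 hours.
Dropping S4→S9 doesn't change S9's earliest start (16); another predecessor still binds.
The longest chain is now S3→S6→S8 = 9+7+9 = 25, so the plan takes 25 hours.

25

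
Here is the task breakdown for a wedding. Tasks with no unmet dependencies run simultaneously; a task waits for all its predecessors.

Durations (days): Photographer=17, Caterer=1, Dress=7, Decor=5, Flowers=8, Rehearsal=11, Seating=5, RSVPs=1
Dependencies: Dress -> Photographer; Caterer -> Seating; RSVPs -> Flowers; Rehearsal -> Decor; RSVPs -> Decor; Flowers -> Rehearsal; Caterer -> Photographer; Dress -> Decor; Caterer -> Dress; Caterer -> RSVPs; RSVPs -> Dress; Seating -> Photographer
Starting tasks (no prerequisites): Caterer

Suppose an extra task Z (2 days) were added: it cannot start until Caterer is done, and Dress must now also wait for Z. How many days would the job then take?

27

Originally the job takes 26 days.
With Z inserted, Dress now waits for max(RSVPs, Caterer, Z).
New critical path: Caterer→Z→Dress→Photographer = 1+2+7+17 = 27 ⇒ 27 days.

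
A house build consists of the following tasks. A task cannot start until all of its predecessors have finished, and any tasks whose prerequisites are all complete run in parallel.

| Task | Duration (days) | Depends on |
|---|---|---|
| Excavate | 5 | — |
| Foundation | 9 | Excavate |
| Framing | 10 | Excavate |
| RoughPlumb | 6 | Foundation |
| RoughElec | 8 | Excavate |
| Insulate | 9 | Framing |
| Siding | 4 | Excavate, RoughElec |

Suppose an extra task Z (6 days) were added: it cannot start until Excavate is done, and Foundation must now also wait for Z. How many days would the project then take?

26

Originally the project takes 24 days.
With Z inserted, Foundation now waits for max(Excavate, Z).
New critical path: Excavate→Z→Foundation→RoughPlumb = 5+6+9+6 = 26 ⇒ 26 days.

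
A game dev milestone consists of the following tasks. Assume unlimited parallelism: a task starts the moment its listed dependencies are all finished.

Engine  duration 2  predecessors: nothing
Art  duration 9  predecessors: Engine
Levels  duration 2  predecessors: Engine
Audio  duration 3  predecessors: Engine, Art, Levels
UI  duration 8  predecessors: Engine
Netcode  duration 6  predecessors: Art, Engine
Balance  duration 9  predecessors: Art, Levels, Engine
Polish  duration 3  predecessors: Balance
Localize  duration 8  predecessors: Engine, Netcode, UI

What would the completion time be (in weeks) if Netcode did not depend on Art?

23

Original critical path: Engine→Art→Netcode→Localize = 2+9+6+8 = 25 ⇒ 25 weeks.
Without Art→Netcode, Netcode's earliest start moves from 11 to 2.
New critical path: Engine→Art→Balance→Polish = 2+9+9+3 = 23 ⇒ 23 weeks.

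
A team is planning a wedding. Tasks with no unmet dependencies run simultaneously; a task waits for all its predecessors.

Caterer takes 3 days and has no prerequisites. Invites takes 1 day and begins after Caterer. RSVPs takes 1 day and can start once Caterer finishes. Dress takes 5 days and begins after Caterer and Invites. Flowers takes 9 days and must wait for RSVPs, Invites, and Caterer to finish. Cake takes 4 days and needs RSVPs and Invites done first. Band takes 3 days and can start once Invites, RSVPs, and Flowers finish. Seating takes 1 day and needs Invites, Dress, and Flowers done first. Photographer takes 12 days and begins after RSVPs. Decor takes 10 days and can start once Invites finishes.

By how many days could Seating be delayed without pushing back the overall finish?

2

The longest chain is Caterer→Invites→Flowers→Band = 3+1+9+3 = 16; overall finish 16 days.
The longest chain containing Seating totals 14 days.
So Seating can slip 16 − 14 = 2 days.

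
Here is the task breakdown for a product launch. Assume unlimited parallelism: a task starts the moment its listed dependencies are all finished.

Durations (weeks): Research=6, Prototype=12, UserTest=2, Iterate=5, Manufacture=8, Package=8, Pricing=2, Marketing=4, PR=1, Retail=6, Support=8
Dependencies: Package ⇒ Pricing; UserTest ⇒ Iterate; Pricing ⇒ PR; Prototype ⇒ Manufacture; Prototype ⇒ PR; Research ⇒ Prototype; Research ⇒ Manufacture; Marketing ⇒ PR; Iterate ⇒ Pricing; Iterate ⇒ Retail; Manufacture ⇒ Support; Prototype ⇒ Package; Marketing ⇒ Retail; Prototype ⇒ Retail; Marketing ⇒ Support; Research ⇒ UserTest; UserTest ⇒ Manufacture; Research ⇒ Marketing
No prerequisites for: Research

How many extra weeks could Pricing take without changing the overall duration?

5

Critical path: Research→Prototype→Manufacture→Support = 6+12+8+8 = 34, so the finish is 34 weeks.
The longest chain containing Pricing totals 29 weeks.
Slack of Pricing = 31 − 26 = 5 weeks.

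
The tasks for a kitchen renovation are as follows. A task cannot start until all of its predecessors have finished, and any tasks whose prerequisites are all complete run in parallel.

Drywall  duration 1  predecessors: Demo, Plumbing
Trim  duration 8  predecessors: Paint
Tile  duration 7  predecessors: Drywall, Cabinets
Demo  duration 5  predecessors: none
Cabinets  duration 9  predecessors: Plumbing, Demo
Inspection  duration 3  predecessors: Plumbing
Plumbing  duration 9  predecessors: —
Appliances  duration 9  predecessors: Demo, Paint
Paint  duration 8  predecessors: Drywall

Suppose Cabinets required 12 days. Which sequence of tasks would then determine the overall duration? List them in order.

Baseline: Plumbing→Drywall→Paint→Appliances = 9+1+8+9 = 27 → 27 days.
Cabinets is off the critical path — its longest chain is 25 days, giving 2 of slack.
New critical path: Plumbing→Cabinets→Tile = 9+12+7 = 28 ⇒ 28 days.

Plumbing, Cabinets, Tile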